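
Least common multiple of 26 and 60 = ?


GCD(26, 60) = 2
LCM = 26*60/2 = 1560/2 = 780

LCM = 780


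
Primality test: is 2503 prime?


Check divisors up to sqrt(2503) = 50.0300
No divisors found.
2503 is prime.

Yes, 2503 is prime


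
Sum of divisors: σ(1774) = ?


Divisors of 1774: 1, 2, 887, 1774
Sum = 1 + 2 + 887 + 1774 = 2664

σ(1774) = 2664


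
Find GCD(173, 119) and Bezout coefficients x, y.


Tabular extended Euclidean (each row: r = 173*s + 119*t):
r=173, s=1, t=0
r=119, s=0, t=1
q=1: r=54, s=1, t=-1   [173*(1) + 119*(-1) = 54]
q=2: r=11, s=-2, t=3   [173*(-2) + 119*(3) = 11]
q=4: r=10, s=9, t=-13   [173*(9) + 119*(-13) = 10]
q=1: r=1, s=-11, t=16   [173*(-11) + 119*(16) = 1]
q=10: r=0, s=119, t=-173   [173*(119) + 119*(-173) = 0]
GCD = 1; from the row with r=1: x=-11, y=16
Check: 173*(-11) + 119*(16) = -1903 + 1904 = 1

GCD = 1, x = -11, y = 16


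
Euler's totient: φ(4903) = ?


4903 = 4903
Prime factors: 4903
φ(4903) = 4903 × (1-1/4903)
= 4903 × 4902/4903 = 4902

φ(4903) = 4902


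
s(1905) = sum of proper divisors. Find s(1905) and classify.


Proper divisors: 1, 3, 5, 15, 127, 381, 635
Sum = 1 + 3 + 5 + 15 + 127 + 381 + 635 = 1167
1167 < 1905 → deficient

s(1905) = 1167 (deficient)


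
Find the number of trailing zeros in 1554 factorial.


floor(1554/5) = 310
floor(1554/25) = 62
floor(1554/125) = 12
floor(1554/625) = 2
Total = 386

386 trailing zeros


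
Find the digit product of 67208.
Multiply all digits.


6 × 7 × 2 × 0 × 8 = 0


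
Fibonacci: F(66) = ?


Sequence: 1, 1, 2, 3, 5, 8, 13, 21, 34, 55, 89, 144, 233, 377, 610, 987, 1597, 2584, 4181, 6765, 10946, 17711, 28657, 46368, 75025, 121393, 196418, 317811, 514229, 832040, 1346269, 2178309, 3524578, 5702887, 9227465, 14930352, 24157817, 39088169, 63245986, 102334155, 165580141, 267914296, 433494437, 701408733, 1134903170, 1836311903, 2971215073, 4807526976, 7778742049, 12586269025, 20365011074, 32951280099, 53316291173, 86267571272, 139583862445, 225851433717, 365435296162, 591286729879, 956722026041, 1548008755920, 2504730781961, 4052739537881, 6557470319842, 10610209857723, 17167680177565, 27777890035288
F(66) = 27777890035288


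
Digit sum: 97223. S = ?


9 + 7 + 2 + 2 + 3 = 23


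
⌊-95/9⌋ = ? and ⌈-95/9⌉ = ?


-95/9 = -10.5556
floor = -11
ceil = -10

floor = -11, ceil = -10


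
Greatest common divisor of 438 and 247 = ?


438 = 1 * 247 + 191
247 = 1 * 191 + 56
191 = 3 * 56 + 23
56 = 2 * 23 + 10
23 = 2 * 10 + 3
10 = 3 * 3 + 1
3 = 3 * 1 + 0
GCD = 1


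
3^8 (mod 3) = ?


3^1 mod 3 = 0
3^2 mod 3 = 0
3^3 mod 3 = 0
3^4 mod 3 = 0
3^5 mod 3 = 0
3^6 mod 3 = 0
3^7 mod 3 = 0
3^8 mod 3 = 0


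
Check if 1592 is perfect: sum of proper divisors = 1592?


Proper divisors of 1592: 1, 2, 4, 8, 199, 398, 796
Sum = 1 + 2 + 4 + 8 + 199 + 398 + 796 = 1408

No, 1592 is not perfect (1408 ≠ 1592)


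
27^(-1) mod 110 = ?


Use the extended Euclidean algorithm on (110, 27); each row r = 110*s + 27*t:
r=110, s=1, t=0
r=27, s=0, t=1
q=4: r=2, s=1, t=-4   [110*(1) + 27*(-4) = 2]
q=13: r=1, s=-13, t=53   [110*(-13) + 27*(53) = 1]
q=2: r=0, s=27, t=-110   [110*(27) + 27*(-110) = 0]
GCD = 1 with t = 53, so 27*(53) ≡ 1 (mod 110)
Inverse = 53 mod 110 = 53
Check: 27 * 53 = 1431 ≡ 1 (mod 110)

27^(-1) ≡ 53 (mod 110)


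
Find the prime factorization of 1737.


1737 / 3 = 579
579 / 3 = 193
193 / 193 = 1
1737 = 3^2 × 193


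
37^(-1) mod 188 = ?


Use the extended Euclidean algorithm on (188, 37); each row r = 188*s + 37*t:
r=188, s=1, t=0
r=37, s=0, t=1
q=5: r=3, s=1, t=-5   [188*(1) + 37*(-5) = 3]
q=12: r=1, s=-12, t=61   [188*(-12) + 37*(61) = 1]
q=3: r=0, s=37, t=-188   [188*(37) + 37*(-188) = 0]
GCD = 1 with t = 61, so 37*(61) ≡ 1 (mod 188)
Inverse = 61 mod 188 = 61
Check: 37 * 61 = 2257 ≡ 1 (mod 188)

37^(-1) ≡ 61 (mod 188)


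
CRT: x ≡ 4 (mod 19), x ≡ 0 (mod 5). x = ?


M = 19*5 = 95
M1 = M/19 = 5, M2 = M/5 = 19
M1^(-1) mod 19 = 4, M2^(-1) mod 5 = 4
x = 4*5*4 + 0*19*4 = 80
80 mod 95 = 80
Check: 80 mod 19 = 4 ✓, 80 mod 5 = 0 ✓

x ≡ 80 (mod 95)


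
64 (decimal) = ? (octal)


64 (base 10) = 64 (decimal)
64 (decimal) = 100 (base 8)


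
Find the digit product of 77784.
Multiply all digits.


7 × 7 × 7 × 8 × 4 = 10976


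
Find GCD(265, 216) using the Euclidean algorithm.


265 = 1 * 216 + 49
216 = 4 * 49 + 20
49 = 2 * 20 + 9
20 = 2 * 9 + 2
9 = 4 * 2 + 1
2 = 2 * 1 + 0
GCD = 1


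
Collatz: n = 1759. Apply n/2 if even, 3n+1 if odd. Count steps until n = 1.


1759 → 5278 → 2639 → 7918 → 3959 → 11878 → 5939 → 17818 → 8909 → 26728 → 13364 → 6682 → 3341 → 10024 → 5012 → 2506 → 1253 → 3760 → 1880 → 940 → 470 → 235 → 706 → 353 → 1060 → 530 → 265 → 796 → 398 → 199 → 598 → 299 → 898 → 449 → 1348 → 674 → 337 → 1012 → 506 → 253 → 760 → 380 → 190 → 95 → 286 → 143 → 430 → 215 → 646 → 323 → 970 → 485 → 1456 → 728 → 364 → 182 → 91 → 274 → 137 → 412 → 206 → 103 → 310 → 155 → 466 → 233 → 700 → 350 → 175 → 526 → 263 → 790 → 395 → 1186 → 593 → 1780 → 890 → 445 → 1336 → 668 → 334 → 167 → 502 → 251 → 754 → 377 → 1132 → 566 → 283 → 850 → 425 → 1276 → 638 → 319 → 958 → 479 → 1438 → 719 → 2158 → 1079 → 3238 → 1619 → 4858 → 2429 → 7288 → 3644 → 1822 → 911 → 2734 → 1367 → 4102 → 2051 → 6154 → 3077 → 9232 → 4616 → 2308 → 1154 → 577 → 1732 → 866 → 433 → 1300 → 650 → 325 → 976 → 488 → 244 → 122 → 61 → 184 → 92 → 46 → 23 → 70 → 35 → 106 → 53 → 160 → 80 → 40 → 20 → 10 → 5 → 16 → 8 → 4 → 2 → 1
Total steps = 148

148 steps


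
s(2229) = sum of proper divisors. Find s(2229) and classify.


Proper divisors: 1, 3, 743
Sum = 1 + 3 + 743 = 747
747 < 2229 → deficient

s(2229) = 747 (deficient)


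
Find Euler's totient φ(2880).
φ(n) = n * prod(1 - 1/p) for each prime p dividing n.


2880 = 2^6 × 3^2 × 5
Prime factors: 2, 3, 5
φ(2880) = 2880 × (1-1/2) × (1-1/3) × (1-1/5)
= 2880 × 1/2 × 2/3 × 4/5 = 768

φ(2880) = 768


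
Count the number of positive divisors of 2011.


2011 = 2011^1
d(2011) = (1+1) = 2

2 divisors


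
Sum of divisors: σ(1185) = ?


Divisors of 1185: 1, 3, 5, 15, 79, 237, 395, 1185
Sum = 1 + 3 + 5 + 15 + 79 + 237 + 395 + 1185 = 1920

σ(1185) = 1920


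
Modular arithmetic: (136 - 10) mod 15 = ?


136 - 10 = 126
126 mod 15 = 6


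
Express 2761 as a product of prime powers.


2761 / 11 = 251
251 / 251 = 1
2761 = 11 × 251


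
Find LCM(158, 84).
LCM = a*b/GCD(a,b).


GCD(158, 84) = 2
LCM = 158*84/2 = 13272/2 = 6636

LCM = 6636


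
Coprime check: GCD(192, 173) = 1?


Euclidean algorithm:
192 = 1 * 173 + 19
173 = 9 * 19 + 2
19 = 9 * 2 + 1
2 = 2 * 1 + 0
GCD(192, 173) = 1

Yes, coprime (GCD = 1)


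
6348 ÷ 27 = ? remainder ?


6348 = 27 * 235 + 3
Check: 6345 + 3 = 6348

q = 235, r = 3


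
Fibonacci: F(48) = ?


Sequence: 1, 1, 2, 3, 5, 8, 13, 21, 34, 55, 89, 144, 233, 377, 610, 987, 1597, 2584, 4181, 6765, 10946, 17711, 28657, 46368, 75025, 121393, 196418, 317811, 514229, 832040, 1346269, 2178309, 3524578, 5702887, 9227465, 14930352, 24157817, 39088169, 63245986, 102334155, 165580141, 267914296, 433494437, 701408733, 1134903170, 1836311903, 2971215073, 4807526976
F(48) = 4807526976


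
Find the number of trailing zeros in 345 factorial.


floor(345/5) = 69
floor(345/25) = 13
floor(345/125) = 2
Total = 84

84 trailing zeros


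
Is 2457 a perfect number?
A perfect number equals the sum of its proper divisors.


Proper divisors of 2457: 1, 3, 7, 9, 13, 21, 27, 39, 63, 91, 117, 189, 273, 351, 819
Sum = 1 + 3 + 7 + 9 + 13 + 21 + 27 + 39 + 63 + 91 + 117 + 189 + 273 + 351 + 819 = 2023

No, 2457 is not perfect (2023 ≠ 2457)


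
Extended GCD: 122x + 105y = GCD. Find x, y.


Tabular extended Euclidean (each row: r = 122*s + 105*t):
r=122, s=1, t=0
r=105, s=0, t=1
q=1: r=17, s=1, t=-1   [122*(1) + 105*(-1) = 17]
q=6: r=3, s=-6, t=7   [122*(-6) + 105*(7) = 3]
q=5: r=2, s=31, t=-36   [122*(31) + 105*(-36) = 2]
q=1: r=1, s=-37, t=43   [122*(-37) + 105*(43) = 1]
q=2: r=0, s=105, t=-122   [122*(105) + 105*(-122) = 0]
GCD = 1; from the row with r=1: x=-37, y=43
Check: 122*(-37) + 105*(43) = -4514 + 4515 = 1

GCD = 1, x = -37, y = 43


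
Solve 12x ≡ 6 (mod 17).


GCD(12, 17) = 1, unique solution
a^(-1) mod 17 = 10
x = 10 * 6 mod 17 = 9

x ≡ 9 (mod 17)


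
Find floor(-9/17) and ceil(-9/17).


-9/17 = -0.5294
floor = -1
ceil = 0

floor = -1, ceil = 0


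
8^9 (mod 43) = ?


8^1 mod 43 = 8
8^2 mod 43 = 21
8^3 mod 43 = 39
8^4 mod 43 = 11
8^5 mod 43 = 2
8^6 mod 43 = 16
8^7 mod 43 = 42
8^8 mod 43 = 35
8^9 mod 43 = 22


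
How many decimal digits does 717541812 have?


717541812 has 9 digits in base 10
floor(log10(717541812)) + 1 = floor(8.8558) + 1 = 9

9 digits (base 10)


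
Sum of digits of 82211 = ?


8 + 2 + 2 + 1 + 1 = 14


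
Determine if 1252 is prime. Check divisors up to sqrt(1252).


1252 / 2 = 626 (exact division)
1252 is NOT prime.

No, 1252 is not prime


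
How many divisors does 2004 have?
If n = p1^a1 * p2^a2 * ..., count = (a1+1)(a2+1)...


2004 = 2^2 × 3^1 × 167^1
d(2004) = (2+1) × (1+1) × (1+1) = 12

12 divisors


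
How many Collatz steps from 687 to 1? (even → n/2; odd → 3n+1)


687 → 2062 → 1031 → 3094 → 1547 → 4642 → 2321 → 6964 → 3482 → 1741 → 5224 → 2612 → 1306 → 653 → 1960 → 980 → 490 → 245 → 736 → 368 → 184 → 92 → 46 → 23 → 70 → 35 → 106 → 53 → 160 → 80 → 40 → 20 → 10 → 5 → 16 → 8 → 4 → 2 → 1
Total steps = 38

38 steps


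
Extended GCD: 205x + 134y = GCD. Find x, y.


Tabular extended Euclidean (each row: r = 205*s + 134*t):
r=205, s=1, t=0
r=134, s=0, t=1
q=1: r=71, s=1, t=-1   [205*(1) + 134*(-1) = 71]
q=1: r=63, s=-1, t=2   [205*(-1) + 134*(2) = 63]
q=1: r=8, s=2, t=-3   [205*(2) + 134*(-3) = 8]
q=7: r=7, s=-15, t=23   [205*(-15) + 134*(23) = 7]
q=1: r=1, s=17, t=-26   [205*(17) + 134*(-26) = 1]
q=7: r=0, s=-134, t=205   [205*(-134) + 134*(205) = 0]
GCD = 1; from the row with r=1: x=17, y=-26
Check: 205*(17) + 134*(-26) = 3485 - 3484 = 1

GCD = 1, x = 17, y = -26


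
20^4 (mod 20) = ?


20^1 mod 20 = 0
20^2 mod 20 = 0
20^3 mod 20 = 0
20^4 mod 20 = 0


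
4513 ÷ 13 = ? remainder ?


4513 = 13 * 347 + 2
Check: 4511 + 2 = 4513

q = 347, r = 2


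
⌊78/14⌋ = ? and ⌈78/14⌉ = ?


78/14 = 5.5714
floor = 5
ceil = 6

floor = 5, ceil = 6


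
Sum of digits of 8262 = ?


8 + 2 + 6 + 2 = 18


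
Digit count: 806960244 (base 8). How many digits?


806960244 in base 8 = 6006236164
Number of digits = 10

10 digits (base 8)


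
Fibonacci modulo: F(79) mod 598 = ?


F(k) mod 598 for k=1..79:
1, 1, 2, 3, 5, 8, 13, 21, 34, 55, 89, 144, 233, 377, 12, 389, 401, 192, 593, 187, 182, 369, 551, 322, 275, 597, 274, 273, 547, 222, 171, 393, 564, 359, 325, 86, 411, 497, 310, 209, 519, 130, 51, 181, 232, 413, 47, 460, 507, 369, 278, 49, 327, 376, 105, 481, 586, 469, 457, 328, 187, 515, 104, 21, 125, 146, 271, 417, 90, 507, 597, 506, 505, 413, 320, 135, 455, 590, 447
F(79) mod 598 = 447


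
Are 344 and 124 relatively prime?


Euclidean algorithm:
344 = 2 * 124 + 96
124 = 1 * 96 + 28
96 = 3 * 28 + 12
28 = 2 * 12 + 4
12 = 3 * 4 + 0
GCD(344, 124) = 4

No, not coprime (GCD = 4)


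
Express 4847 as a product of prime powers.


4847 / 37 = 131
131 / 131 = 1
4847 = 37 × 131


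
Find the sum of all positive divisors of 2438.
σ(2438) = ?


Divisors of 2438: 1, 2, 23, 46, 53, 106, 1219, 2438
Sum = 1 + 2 + 23 + 46 + 53 + 106 + 1219 + 2438 = 3888

σ(2438) = 3888


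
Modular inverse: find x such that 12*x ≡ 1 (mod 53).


Use the extended Euclidean algorithm on (53, 12); each row r = 53*s + 12*t:
r=53, s=1, t=0
r=12, s=0, t=1
q=4: r=5, s=1, t=-4   [53*(1) + 12*(-4) = 5]
q=2: r=2, s=-2, t=9   [53*(-2) + 12*(9) = 2]
q=2: r=1, s=5, t=-22   [53*(5) + 12*(-22) = 1]
q=2: r=0, s=-12, t=53   [53*(-12) + 12*(53) = 0]
GCD = 1 with t = -22, so 12*(-22) ≡ 1 (mod 53)
Inverse = -22 mod 53 = 31
Check: 12 * 31 = 372 ≡ 1 (mod 53)

12^(-1) ≡ 31 (mod 53)


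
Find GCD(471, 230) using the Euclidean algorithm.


471 = 2 * 230 + 11
230 = 20 * 11 + 10
11 = 1 * 10 + 1
10 = 10 * 1 + 0
GCD = 1


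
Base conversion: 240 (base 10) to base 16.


240 (base 10) = 240 (decimal)
240 (decimal) = F0 (base 16)


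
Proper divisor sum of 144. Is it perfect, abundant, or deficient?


Proper divisors: 1, 2, 3, 4, 6, 8, 9, 12, 16, 18, 24, 36, 48, 72
Sum = 1 + 2 + 3 + 4 + 6 + 8 + 9 + 12 + 16 + 18 + 24 + 36 + 48 + 72 = 259
259 > 144 → abundant

s(144) = 259 (abundant)


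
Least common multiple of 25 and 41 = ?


GCD(25, 41) = 1
LCM = 25*41/1 = 1025/1 = 1025

LCM = 1025


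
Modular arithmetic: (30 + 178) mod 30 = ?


30 + 178 = 208
208 mod 30 = 28


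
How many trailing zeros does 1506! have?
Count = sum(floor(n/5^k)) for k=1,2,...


floor(1506/5) = 301
floor(1506/25) = 60
floor(1506/125) = 12
floor(1506/625) = 2
Total = 375

375 trailing zeros


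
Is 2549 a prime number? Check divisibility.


Check divisors up to sqrt(2549) = 50.4876
No divisors found.
2549 is prime.

Yes, 2549 is prime


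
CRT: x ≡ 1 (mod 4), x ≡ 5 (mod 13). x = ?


M = 4*13 = 52
M1 = M/4 = 13, M2 = M/13 = 4
M1^(-1) mod 4 = 1, M2^(-1) mod 13 = 10
x = 1*13*1 + 5*4*10 = 213
213 mod 52 = 5
Check: 5 mod 4 = 1 ✓, 5 mod 13 = 5 ✓

x ≡ 5 (mod 52)


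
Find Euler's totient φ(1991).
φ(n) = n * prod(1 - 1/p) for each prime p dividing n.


1991 = 11 × 181
Prime factors: 11, 181
φ(1991) = 1991 × (1-1/11) × (1-1/181)
= 1991 × 10/11 × 180/181 = 1800

φ(1991) = 1800


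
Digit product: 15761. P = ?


1 × 5 × 7 × 6 × 1 = 210


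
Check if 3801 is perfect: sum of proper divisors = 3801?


Proper divisors of 3801: 1, 3, 7, 21, 181, 543, 1267
Sum = 1 + 3 + 7 + 21 + 181 + 543 + 1267 = 2023

No, 3801 is not perfect (2023 ≠ 3801)


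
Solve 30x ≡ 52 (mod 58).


GCD(30, 58) = 2 divides 52
Divide: 15x ≡ 26 (mod 29)
x ≡ 23 (mod 29)


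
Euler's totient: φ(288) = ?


288 = 2^5 × 3^2
Prime factors: 2, 3
φ(288) = 288 × (1-1/2) × (1-1/3)
= 288 × 1/2 × 2/3 = 96

φ(288) = 96


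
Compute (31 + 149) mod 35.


31 + 149 = 180
180 mod 35 = 5


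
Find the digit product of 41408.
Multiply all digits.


4 × 1 × 4 × 0 × 8 = 0


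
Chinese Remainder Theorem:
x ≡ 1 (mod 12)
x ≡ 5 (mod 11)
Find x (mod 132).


M = 12*11 = 132
M1 = M/12 = 11, M2 = M/11 = 12
M1^(-1) mod 12 = 11, M2^(-1) mod 11 = 1
x = 1*11*11 + 5*12*1 = 181
181 mod 132 = 49
Check: 49 mod 12 = 1 ✓, 49 mod 11 = 5 ✓

x ≡ 49 (mod 132)


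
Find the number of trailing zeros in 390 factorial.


floor(390/5) = 78
floor(390/25) = 15
floor(390/125) = 3
Total = 96

96 trailing zeros


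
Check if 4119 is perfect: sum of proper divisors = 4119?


Proper divisors of 4119: 1, 3, 1373
Sum = 1 + 3 + 1373 = 1377

No, 4119 is not perfect (1377 ≠ 4119)


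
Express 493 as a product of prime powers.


493 / 17 = 29
29 / 29 = 1
493 = 17 × 29


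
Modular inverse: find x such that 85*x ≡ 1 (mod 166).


Use the extended Euclidean algorithm on (166, 85); each row r = 166*s + 85*t:
r=166, s=1, t=0
r=85, s=0, t=1
q=1: r=81, s=1, t=-1   [166*(1) + 85*(-1) = 81]
q=1: r=4, s=-1, t=2   [166*(-1) + 85*(2) = 4]
q=20: r=1, s=21, t=-41   [166*(21) + 85*(-41) = 1]
q=4: r=0, s=-85, t=166   [166*(-85) + 85*(166) = 0]
GCD = 1 with t = -41, so 85*(-41) ≡ 1 (mod 166)
Inverse = -41 mod 166 = 125
Check: 85 * 125 = 10625 ≡ 1 (mod 166)

85^(-1) ≡ 125 (mod 166)


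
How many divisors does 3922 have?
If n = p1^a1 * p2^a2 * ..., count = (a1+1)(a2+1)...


3922 = 2^1 × 37^1 × 53^1
d(3922) = (1+1) × (1+1) × (1+1) = 8

8 divisors


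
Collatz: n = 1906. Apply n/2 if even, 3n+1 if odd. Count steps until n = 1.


1906 → 953 → 2860 → 1430 → 715 → 2146 → 1073 → 3220 → 1610 → 805 → 2416 → 1208 → 604 → 302 → 151 → 454 → 227 → 682 → 341 → 1024 → 512 → 256 → 128 → 64 → 32 → 16 → 8 → 4 → 2 → 1
Total steps = 29

29 steps


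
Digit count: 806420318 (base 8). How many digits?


806420318 in base 8 = 6004177536
Number of digits = 10

10 digits (base 8)


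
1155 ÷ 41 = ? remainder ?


1155 = 41 * 28 + 7
Check: 1148 + 7 = 1155

q = 28, r = 7


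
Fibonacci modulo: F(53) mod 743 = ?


F(k) mod 743 for k=1..53:
1, 1, 2, 3, 5, 8, 13, 21, 34, 55, 89, 144, 233, 377, 610, 244, 111, 355, 466, 78, 544, 622, 423, 302, 725, 284, 266, 550, 73, 623, 696, 576, 529, 362, 148, 510, 658, 425, 340, 22, 362, 384, 3, 387, 390, 34, 424, 458, 139, 597, 736, 590, 583
F(53) mod 743 = 583


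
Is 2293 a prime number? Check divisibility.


Check divisors up to sqrt(2293) = 47.8853
No divisors found.
2293 is prime.

Yes, 2293 is prime


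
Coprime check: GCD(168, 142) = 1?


Euclidean algorithm:
168 = 1 * 142 + 26
142 = 5 * 26 + 12
26 = 2 * 12 + 2
12 = 6 * 2 + 0
GCD(168, 142) = 2

No, not coprime (GCD = 2)


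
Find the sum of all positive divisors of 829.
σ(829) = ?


Divisors of 829: 1, 829
Sum = 1 + 829 = 830

σ(829) = 830


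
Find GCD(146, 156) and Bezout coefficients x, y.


Tabular extended Euclidean (each row: r = 146*s + 156*t):
r=146, s=1, t=0
r=156, s=0, t=1
q=0: r=146, s=1, t=0   [146*(1) + 156*(0) = 146]
q=1: r=10, s=-1, t=1   [146*(-1) + 156*(1) = 10]
q=14: r=6, s=15, t=-14   [146*(15) + 156*(-14) = 6]
q=1: r=4, s=-16, t=15   [146*(-16) + 156*(15) = 4]
q=1: r=2, s=31, t=-29   [146*(31) + 156*(-29) = 2]
q=2: r=0, s=-78, t=73   [146*(-78) + 156*(73) = 0]
GCD = 2; from the row with r=2: x=31, y=-29
Check: 146*(31) + 156*(-29) = 4526 - 4524 = 2

GCD = 2, x = 31, y = -29


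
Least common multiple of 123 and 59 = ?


GCD(123, 59) = 1
LCM = 123*59/1 = 7257/1 = 7257

LCM = 7257


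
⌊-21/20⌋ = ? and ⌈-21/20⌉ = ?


-21/20 = -1.0500
floor = -2
ceil = -1

floor = -2, ceil = -1


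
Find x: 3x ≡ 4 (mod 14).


GCD(3, 14) = 1, unique solution
a^(-1) mod 14 = 5
x = 5 * 4 mod 14 = 6

x ≡ 6 (mod 14)


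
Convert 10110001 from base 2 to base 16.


10110001 (base 2) = 177 (decimal)
177 (decimal) = B1 (base 16)


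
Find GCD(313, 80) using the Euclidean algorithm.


313 = 3 * 80 + 73
80 = 1 * 73 + 7
73 = 10 * 7 + 3
7 = 2 * 3 + 1
3 = 3 * 1 + 0
GCD = 1


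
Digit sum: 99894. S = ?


9 + 9 + 8 + 9 + 4 = 39


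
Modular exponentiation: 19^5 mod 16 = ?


19^1 mod 16 = 3
19^2 mod 16 = 9
19^3 mod 16 = 11
19^4 mod 16 = 1
19^5 mod 16 = 3


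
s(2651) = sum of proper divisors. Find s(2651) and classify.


Proper divisors: 1, 11, 241
Sum = 1 + 11 + 241 = 253
253 < 2651 → deficient

s(2651) = 253 (deficient)


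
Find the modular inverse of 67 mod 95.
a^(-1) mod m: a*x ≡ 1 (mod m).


Use the extended Euclidean algorithm on (95, 67); each row r = 95*s + 67*t:
r=95, s=1, t=0
r=67, s=0, t=1
q=1: r=28, s=1, t=-1   [95*(1) + 67*(-1) = 28]
q=2: r=11, s=-2, t=3   [95*(-2) + 67*(3) = 11]
q=2: r=6, s=5, t=-7   [95*(5) + 67*(-7) = 6]
q=1: r=5, s=-7, t=10   [95*(-7) + 67*(10) = 5]
q=1: r=1, s=12, t=-17   [95*(12) + 67*(-17) = 1]
q=5: r=0, s=-67, t=95   [95*(-67) + 67*(95) = 0]
GCD = 1 with t = -17, so 67*(-17) ≡ 1 (mod 95)
Inverse = -17 mod 95 = 78
Check: 67 * 78 = 5226 ≡ 1 (mod 95)

67^(-1) ≡ 78 (mod 95)


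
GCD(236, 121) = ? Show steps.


236 = 1 * 121 + 115
121 = 1 * 115 + 6
115 = 19 * 6 + 1
6 = 6 * 1 + 0
GCD = 1


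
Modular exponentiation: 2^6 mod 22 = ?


2^1 mod 22 = 2
2^2 mod 22 = 4
2^3 mod 22 = 8
2^4 mod 22 = 16
2^5 mod 22 = 10
2^6 mod 22 = 20


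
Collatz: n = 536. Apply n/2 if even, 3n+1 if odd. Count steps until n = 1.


536 → 268 → 134 → 67 → 202 → 101 → 304 → 152 → 76 → 38 → 19 → 58 → 29 → 88 → 44 → 22 → 11 → 34 → 17 → 52 → 26 → 13 → 40 → 20 → 10 → 5 → 16 → 8 → 4 → 2 → 1
Total steps = 30

30 steps


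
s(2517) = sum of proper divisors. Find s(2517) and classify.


Proper divisors: 1, 3, 839
Sum = 1 + 3 + 839 = 843
843 < 2517 → deficient

s(2517) = 843 (deficient)


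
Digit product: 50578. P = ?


5 × 0 × 5 × 7 × 8 = 0


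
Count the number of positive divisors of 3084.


3084 = 2^2 × 3^1 × 257^1
d(3084) = (2+1) × (1+1) × (1+1) = 12

12 divisors


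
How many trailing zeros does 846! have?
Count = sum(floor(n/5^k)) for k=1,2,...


floor(846/5) = 169
floor(846/25) = 33
floor(846/125) = 6
floor(846/625) = 1
Total = 209

209 trailing zeros


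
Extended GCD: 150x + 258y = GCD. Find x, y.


Tabular extended Euclidean (each row: r = 150*s + 258*t):
r=150, s=1, t=0
r=258, s=0, t=1
q=0: r=150, s=1, t=0   [150*(1) + 258*(0) = 150]
q=1: r=108, s=-1, t=1   [150*(-1) + 258*(1) = 108]
q=1: r=42, s=2, t=-1   [150*(2) + 258*(-1) = 42]
q=2: r=24, s=-5, t=3   [150*(-5) + 258*(3) = 24]
q=1: r=18, s=7, t=-4   [150*(7) + 258*(-4) = 18]
q=1: r=6, s=-12, t=7   [150*(-12) + 258*(7) = 6]
q=3: r=0, s=43, t=-25   [150*(43) + 258*(-25) = 0]
GCD = 6; from the row with r=6: x=-12, y=7
Check: 150*(-12) + 258*(7) = -1800 + 1806 = 6

GCD = 6, x = -12, y = 7


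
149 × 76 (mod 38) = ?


149 × 76 = 11324
11324 mod 38 = 0


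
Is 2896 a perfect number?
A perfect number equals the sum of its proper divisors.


Proper divisors of 2896: 1, 2, 4, 8, 16, 181, 362, 724, 1448
Sum = 1 + 2 + 4 + 8 + 16 + 181 + 362 + 724 + 1448 = 2746

No, 2896 is not perfect (2746 ≠ 2896)


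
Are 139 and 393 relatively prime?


Euclidean algorithm:
393 = 2 * 139 + 115
139 = 1 * 115 + 24
115 = 4 * 24 + 19
24 = 1 * 19 + 5
19 = 3 * 5 + 4
5 = 1 * 4 + 1
4 = 4 * 1 + 0
GCD(139, 393) = 1

Yes, coprime (GCD = 1)


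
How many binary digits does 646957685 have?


646957685 in base 2 = 100110100011111100101001110101
Number of digits = 30

30 digits (base 2)


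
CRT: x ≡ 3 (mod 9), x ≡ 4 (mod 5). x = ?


M = 9*5 = 45
M1 = M/9 = 5, M2 = M/5 = 9
M1^(-1) mod 9 = 2, M2^(-1) mod 5 = 4
x = 3*5*2 + 4*9*4 = 174
174 mod 45 = 39
Check: 39 mod 9 = 3 ✓, 39 mod 5 = 4 ✓

x ≡ 39 (mod 45)


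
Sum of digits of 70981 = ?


7 + 0 + 9 + 8 + 1 = 25


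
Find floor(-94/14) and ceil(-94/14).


-94/14 = -6.7143
floor = -7
ceil = -6

floor = -7, ceil = -6


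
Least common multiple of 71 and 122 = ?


GCD(71, 122) = 1
LCM = 71*122/1 = 8662/1 = 8662

LCM = 8662


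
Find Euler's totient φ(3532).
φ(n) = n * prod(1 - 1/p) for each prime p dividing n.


3532 = 2^2 × 883
Prime factors: 2, 883
φ(3532) = 3532 × (1-1/2) × (1-1/883)
= 3532 × 1/2 × 882/883 = 1764

φ(3532) = 1764


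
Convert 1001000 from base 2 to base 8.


1001000 (base 2) = 72 (decimal)
72 (decimal) = 110 (base 8)


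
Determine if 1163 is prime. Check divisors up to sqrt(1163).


Check divisors up to sqrt(1163) = 34.1028
No divisors found.
1163 is prime.

Yes, 1163 is prime


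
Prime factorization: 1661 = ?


1661 / 11 = 151
151 / 151 = 1
1661 = 11 × 151


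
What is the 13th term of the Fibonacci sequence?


Sequence: 1, 1, 2, 3, 5, 8, 13, 21, 34, 55, 89, 144, 233
F(13) = 233


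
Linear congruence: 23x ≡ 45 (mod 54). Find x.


GCD(23, 54) = 1, unique solution
a^(-1) mod 54 = 47
x = 47 * 45 mod 54 = 9

x ≡ 9 (mod 54)


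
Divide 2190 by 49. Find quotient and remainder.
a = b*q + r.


2190 = 49 * 44 + 34
Check: 2156 + 34 = 2190

q = 44, r = 34


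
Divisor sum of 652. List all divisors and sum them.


Divisors of 652: 1, 2, 4, 163, 326, 652
Sum = 1 + 2 + 4 + 163 + 326 + 652 = 1148

σ(652) = 1148


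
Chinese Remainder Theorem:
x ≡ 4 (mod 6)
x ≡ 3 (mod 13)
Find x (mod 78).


M = 6*13 = 78
M1 = M/6 = 13, M2 = M/13 = 6
M1^(-1) mod 6 = 1, M2^(-1) mod 13 = 11
x = 4*13*1 + 3*6*11 = 250
250 mod 78 = 16
Check: 16 mod 6 = 4 ✓, 16 mod 13 = 3 ✓

x ≡ 16 (mod 78)


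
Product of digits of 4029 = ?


4 × 0 × 2 × 9 = 0


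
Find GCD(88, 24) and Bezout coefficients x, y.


Tabular extended Euclidean (each row: r = 88*s + 24*t):
r=88, s=1, t=0
r=24, s=0, t=1
q=3: r=16, s=1, t=-3   [88*(1) + 24*(-3) = 16]
q=1: r=8, s=-1, t=4   [88*(-1) + 24*(4) = 8]
q=2: r=0, s=3, t=-11   [88*(3) + 24*(-11) = 0]
GCD = 8; from the row with r=8: x=-1, y=4
Check: 88*(-1) + 24*(4) = -88 + 96 = 8

GCD = 8, x = -1, y = 4


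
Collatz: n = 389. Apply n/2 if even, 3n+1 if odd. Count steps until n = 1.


389 → 1168 → 584 → 292 → 146 → 73 → 220 → 110 → 55 → 166 → 83 → 250 → 125 → 376 → 188 → 94 → 47 → 142 → 71 → 214 → 107 → 322 → 161 → 484 → 242 → 121 → 364 → 182 → 91 → 274 → 137 → 412 → 206 → 103 → 310 → 155 → 466 → 233 → 700 → 350 → 175 → 526 → 263 → 790 → 395 → 1186 → 593 → 1780 → 890 → 445 → 1336 → 668 → 334 → 167 → 502 → 251 → 754 → 377 → 1132 → 566 → 283 → 850 → 425 → 1276 → 638 → 319 → 958 → 479 → 1438 → 719 → 2158 → 1079 → 3238 → 1619 → 4858 → 2429 → 7288 → 3644 → 1822 → 911 → 2734 → 1367 → 4102 → 2051 → 6154 → 3077 → 9232 → 4616 → 2308 → 1154 → 577 → 1732 → 866 → 433 → 1300 → 650 → 325 → 976 → 488 → 244 → 122 → 61 → 184 → 92 → 46 → 23 → 70 → 35 → 106 → 53 → 160 → 80 → 40 → 20 → 10 → 5 → 16 → 8 → 4 → 2 → 1
Total steps = 120

120 steps


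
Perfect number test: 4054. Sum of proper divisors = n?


Proper divisors of 4054: 1, 2, 2027
Sum = 1 + 2 + 2027 = 2030

No, 4054 is not perfect (2030 ≠ 4054)


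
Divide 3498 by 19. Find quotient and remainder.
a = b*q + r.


3498 = 19 * 184 + 2
Check: 3496 + 2 = 3498

q = 184, r = 2


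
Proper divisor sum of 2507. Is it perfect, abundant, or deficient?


Proper divisors: 1, 23, 109
Sum = 1 + 23 + 109 = 133
133 < 2507 → deficient

s(2507) = 133 (deficient)


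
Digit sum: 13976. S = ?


1 + 3 + 9 + 7 + 6 = 26


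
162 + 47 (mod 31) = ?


162 + 47 = 209
209 mod 31 = 23


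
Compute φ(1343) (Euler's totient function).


1343 = 17 × 79
Prime factors: 17, 79
φ(1343) = 1343 × (1-1/17) × (1-1/79)
= 1343 × 16/17 × 78/79 = 1248

φ(1343) = 1248


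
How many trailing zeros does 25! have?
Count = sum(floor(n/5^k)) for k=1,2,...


floor(25/5) = 5
floor(25/25) = 1
Total = 6

6 trailing zeros


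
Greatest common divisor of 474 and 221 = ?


474 = 2 * 221 + 32
221 = 6 * 32 + 29
32 = 1 * 29 + 3
29 = 9 * 3 + 2
3 = 1 * 2 + 1
2 = 2 * 1 + 0
GCD = 1


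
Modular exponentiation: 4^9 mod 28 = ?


4^1 mod 28 = 4
4^2 mod 28 = 16
4^3 mod 28 = 8
4^4 mod 28 = 4
4^5 mod 28 = 16
4^6 mod 28 = 8
4^7 mod 28 = 4
4^8 mod 28 = 16
4^9 mod 28 = 8


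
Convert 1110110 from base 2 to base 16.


1110110 (base 2) = 118 (decimal)
118 (decimal) = 76 (base 16)


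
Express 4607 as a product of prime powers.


4607 / 17 = 271
271 / 271 = 1
4607 = 17 × 271


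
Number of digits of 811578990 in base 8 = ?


811578990 in base 8 = 6027733156
Number of digits = 10

10 digits (base 8)


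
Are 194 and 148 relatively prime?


Euclidean algorithm:
194 = 1 * 148 + 46
148 = 3 * 46 + 10
46 = 4 * 10 + 6
10 = 1 * 6 + 4
6 = 1 * 4 + 2
4 = 2 * 2 + 0
GCD(194, 148) = 2

No, not coprime (GCD = 2)


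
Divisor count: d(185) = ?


185 = 5^1 × 37^1
d(185) = (1+1) × (1+1) = 4

4 divisors


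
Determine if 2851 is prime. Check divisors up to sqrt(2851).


Check divisors up to sqrt(2851) = 53.3948
No divisors found.
2851 is prime.

Yes, 2851 is prime


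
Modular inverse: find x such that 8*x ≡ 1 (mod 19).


Use the extended Euclidean algorithm on (19, 8); each row r = 19*s + 8*t:
r=19, s=1, t=0
r=8, s=0, t=1
q=2: r=3, s=1, t=-2   [19*(1) + 8*(-2) = 3]
q=2: r=2, s=-2, t=5   [19*(-2) + 8*(5) = 2]
q=1: r=1, s=3, t=-7   [19*(3) + 8*(-7) = 1]
q=2: r=0, s=-8, t=19   [19*(-8) + 8*(19) = 0]
GCD = 1 with t = -7, so 8*(-7) ≡ 1 (mod 19)
Inverse = -7 mod 19 = 12
Check: 8 * 12 = 96 ≡ 1 (mod 19)

8^(-1) ≡ 12 (mod 19)


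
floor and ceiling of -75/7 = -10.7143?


-75/7 = -10.7143
floor = -11
ceil = -10

floor = -11, ceil = -10


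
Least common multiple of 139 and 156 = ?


GCD(139, 156) = 1
LCM = 139*156/1 = 21684/1 = 21684

LCM = 21684


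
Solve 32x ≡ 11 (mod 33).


GCD(32, 33) = 1, unique solution
a^(-1) mod 33 = 32
x = 32 * 11 mod 33 = 22

x ≡ 22 (mod 33)


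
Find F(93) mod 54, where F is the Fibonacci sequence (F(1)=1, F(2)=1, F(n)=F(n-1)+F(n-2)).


F(k) mod 54 for k=1..93:
1, 1, 2, 3, 5, 8, 13, 21, 34, 1, 35, 36, 17, 53, 16, 15, 31, 46, 23, 15, 38, 53, 37, 36, 19, 1, 20, 21, 41, 8, 49, 3, 52, 1, 53, 0, 53, 53, 52, 51, 49, 46, 41, 33, 20, 53, 19, 18, 37, 1, 38, 39, 23, 8, 31, 39, 16, 1, 17, 18, 35, 53, 34, 33, 13, 46, 5, 51, 2, 53, 1, 0, 1, 1, 2, 3, 5, 8, 13, 21, 34, 1, 35, 36, 17, 53, 16, 15, 31, 46, 23, 15, 38
F(93) mod 54 = 38


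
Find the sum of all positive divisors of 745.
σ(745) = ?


Divisors of 745: 1, 5, 149, 745
Sum = 1 + 5 + 149 + 745 = 900

σ(745) = 900


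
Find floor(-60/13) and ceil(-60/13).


-60/13 = -4.6154
floor = -5
ceil = -4

floor = -5, ceil = -4


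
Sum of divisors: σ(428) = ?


Divisors of 428: 1, 2, 4, 107, 214, 428
Sum = 1 + 2 + 4 + 107 + 214 + 428 = 756

σ(428) = 756


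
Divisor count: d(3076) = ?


3076 = 2^2 × 769^1
d(3076) = (2+1) × (1+1) = 6

6 divisors


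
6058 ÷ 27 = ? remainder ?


6058 = 27 * 224 + 10
Check: 6048 + 10 = 6058

q = 224, r = 10


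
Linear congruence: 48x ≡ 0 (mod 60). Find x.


GCD(48, 60) = 12 divides 0
Divide: 4x ≡ 0 (mod 5)
x ≡ 0 (mod 5)


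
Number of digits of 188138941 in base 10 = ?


188138941 has 9 digits in base 10
floor(log10(188138941)) + 1 = floor(8.2745) + 1 = 9

9 digits (base 10)


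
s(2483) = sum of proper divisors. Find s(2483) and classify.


Proper divisors: 1, 13, 191
Sum = 1 + 13 + 191 = 205
205 < 2483 → deficient

s(2483) = 205 (deficient)


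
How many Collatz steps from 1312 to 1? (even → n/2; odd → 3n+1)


1312 → 656 → 328 → 164 → 82 → 41 → 124 → 62 → 31 → 94 → 47 → 142 → 71 → 214 → 107 → 322 → 161 → 484 → 242 → 121 → 364 → 182 → 91 → 274 → 137 → 412 → 206 → 103 → 310 → 155 → 466 → 233 → 700 → 350 → 175 → 526 → 263 → 790 → 395 → 1186 → 593 → 1780 → 890 → 445 → 1336 → 668 → 334 → 167 → 502 → 251 → 754 → 377 → 1132 → 566 → 283 → 850 → 425 → 1276 → 638 → 319 → 958 → 479 → 1438 → 719 → 2158 → 1079 → 3238 → 1619 → 4858 → 2429 → 7288 → 3644 → 1822 → 911 → 2734 → 1367 → 4102 → 2051 → 6154 → 3077 → 9232 → 4616 → 2308 → 1154 → 577 → 1732 → 866 → 433 → 1300 → 650 → 325 → 976 → 488 → 244 → 122 → 61 → 184 → 92 → 46 → 23 → 70 → 35 → 106 → 53 → 160 → 80 → 40 → 20 → 10 → 5 → 16 → 8 → 4 → 2 → 1
Total steps = 114

114 steps


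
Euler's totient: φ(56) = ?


56 = 2^3 × 7
Prime factors: 2, 7
φ(56) = 56 × (1-1/2) × (1-1/7)
= 56 × 1/2 × 6/7 = 24

φ(56) = 24


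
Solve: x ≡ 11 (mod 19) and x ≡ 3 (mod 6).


M = 19*6 = 114
M1 = M/19 = 6, M2 = M/6 = 19
M1^(-1) mod 19 = 16, M2^(-1) mod 6 = 1
x = 11*6*16 + 3*19*1 = 1113
1113 mod 114 = 87
Check: 87 mod 19 = 11 ✓, 87 mod 6 = 3 ✓

x ≡ 87 (mod 114)


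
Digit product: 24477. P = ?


2 × 4 × 4 × 7 × 7 = 1568


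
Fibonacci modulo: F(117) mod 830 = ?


F(k) mod 830 for k=1..117:
1, 1, 2, 3, 5, 8, 13, 21, 34, 55, 89, 144, 233, 377, 610, 157, 767, 94, 31, 125, 156, 281, 437, 718, 325, 213, 538, 751, 459, 380, 9, 389, 398, 787, 355, 312, 667, 149, 816, 135, 121, 256, 377, 633, 180, 813, 163, 146, 309, 455, 764, 389, 323, 712, 205, 87, 292, 379, 671, 220, 61, 281, 342, 623, 135, 758, 63, 821, 54, 45, 99, 144, 243, 387, 630, 187, 817, 174, 161, 335, 496, 1, 497, 498, 165, 663, 828, 661, 659, 490, 319, 809, 298, 277, 575, 22, 597, 619, 386, 175, 561, 736, 467, 373, 10, 383, 393, 776, 339, 285, 624, 79, 703, 782, 655, 607, 432
F(117) mod 830 = 432


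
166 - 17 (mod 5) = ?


166 - 17 = 149
149 mod 5 = 4


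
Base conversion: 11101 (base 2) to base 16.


11101 (base 2) = 29 (decimal)
29 (decimal) = 1D (base 16)


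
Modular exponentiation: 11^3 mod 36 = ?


11^1 mod 36 = 11
11^2 mod 36 = 13
11^3 mod 36 = 35


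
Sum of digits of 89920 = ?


8 + 9 + 9 + 2 + 0 = 28


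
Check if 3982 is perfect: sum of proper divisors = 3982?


Proper divisors of 3982: 1, 2, 11, 22, 181, 362, 1991
Sum = 1 + 2 + 11 + 22 + 181 + 362 + 1991 = 2570

No, 3982 is not perfect (2570 ≠ 3982)


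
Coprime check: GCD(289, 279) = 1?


Euclidean algorithm:
289 = 1 * 279 + 10
279 = 27 * 10 + 9
10 = 1 * 9 + 1
9 = 9 * 1 + 0
GCD(289, 279) = 1

Yes, coprime (GCD = 1)


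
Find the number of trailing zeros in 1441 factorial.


floor(1441/5) = 288
floor(1441/25) = 57
floor(1441/125) = 11
floor(1441/625) = 2
Total = 358

358 trailing zeros


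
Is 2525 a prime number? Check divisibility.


2525 / 5 = 505 (exact division)
2525 is NOT prime.

No, 2525 is not prime


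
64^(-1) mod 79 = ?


Use the extended Euclidean algorithm on (79, 64); each row r = 79*s + 64*t:
r=79, s=1, t=0
r=64, s=0, t=1
q=1: r=15, s=1, t=-1   [79*(1) + 64*(-1) = 15]
q=4: r=4, s=-4, t=5   [79*(-4) + 64*(5) = 4]
q=3: r=3, s=13, t=-16   [79*(13) + 64*(-16) = 3]
q=1: r=1, s=-17, t=21   [79*(-17) + 64*(21) = 1]
q=3: r=0, s=64, t=-79   [79*(64) + 64*(-79) = 0]
GCD = 1 with t = 21, so 64*(21) ≡ 1 (mod 79)
Inverse = 21 mod 79 = 21
Check: 64 * 21 = 1344 ≡ 1 (mod 79)

64^(-1) ≡ 21 (mod 79)


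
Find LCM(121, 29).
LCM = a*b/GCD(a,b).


GCD(121, 29) = 1
LCM = 121*29/1 = 3509/1 = 3509

LCM = 3509


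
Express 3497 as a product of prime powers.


3497 / 13 = 269
269 / 269 = 1
3497 = 13 × 269


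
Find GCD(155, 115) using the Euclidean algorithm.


155 = 1 * 115 + 40
115 = 2 * 40 + 35
40 = 1 * 35 + 5
35 = 7 * 5 + 0
GCD = 5


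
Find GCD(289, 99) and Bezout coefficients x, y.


Tabular extended Euclidean (each row: r = 289*s + 99*t):
r=289, s=1, t=0
r=99, s=0, t=1
q=2: r=91, s=1, t=-2   [289*(1) + 99*(-2) = 91]
q=1: r=8, s=-1, t=3   [289*(-1) + 99*(3) = 8]
q=11: r=3, s=12, t=-35   [289*(12) + 99*(-35) = 3]
q=2: r=2, s=-25, t=73   [289*(-25) + 99*(73) = 2]
q=1: r=1, s=37, t=-108   [289*(37) + 99*(-108) = 1]
q=2: r=0, s=-99, t=289   [289*(-99) + 99*(289) = 0]
GCD = 1; from the row with r=1: x=37, y=-108
Check: 289*(37) + 99*(-108) = 10693 - 10692 = 1

GCD = 1, x = 37, y = -108


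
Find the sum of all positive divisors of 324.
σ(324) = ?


Divisors of 324: 1, 2, 3, 4, 6, 9, 12, 18, 27, 36, 54, 81, 108, 162, 324
Sum = 1 + 2 + 3 + 4 + 6 + 9 + 12 + 18 + 27 + 36 + 54 + 81 + 108 + 162 + 324 = 847

σ(324) = 847


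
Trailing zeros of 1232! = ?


floor(1232/5) = 246
floor(1232/25) = 49
floor(1232/125) = 9
floor(1232/625) = 1
Total = 305

305 trailing zeros


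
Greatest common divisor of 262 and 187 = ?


262 = 1 * 187 + 75
187 = 2 * 75 + 37
75 = 2 * 37 + 1
37 = 37 * 1 + 0
GCD = 1


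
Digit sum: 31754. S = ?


3 + 1 + 7 + 5 + 4 = 20


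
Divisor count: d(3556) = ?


3556 = 2^2 × 7^1 × 127^1
d(3556) = (2+1) × (1+1) × (1+1) = 12

12 divisors


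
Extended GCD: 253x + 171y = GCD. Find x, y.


Tabular extended Euclidean (each row: r = 253*s + 171*t):
r=253, s=1, t=0
r=171, s=0, t=1
q=1: r=82, s=1, t=-1   [253*(1) + 171*(-1) = 82]
q=2: r=7, s=-2, t=3   [253*(-2) + 171*(3) = 7]
q=11: r=5, s=23, t=-34   [253*(23) + 171*(-34) = 5]
q=1: r=2, s=-25, t=37   [253*(-25) + 171*(37) = 2]
q=2: r=1, s=73, t=-108   [253*(73) + 171*(-108) = 1]
q=2: r=0, s=-171, t=253   [253*(-171) + 171*(253) = 0]
GCD = 1; from the row with r=1: x=73, y=-108
Check: 253*(73) + 171*(-108) = 18469 - 18468 = 1

GCD = 1, x = 73, y = -108


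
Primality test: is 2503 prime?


Check divisors up to sqrt(2503) = 50.0300
No divisors found.
2503 is prime.

Yes, 2503 is prime


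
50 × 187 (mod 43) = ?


50 × 187 = 9350
9350 mod 43 = 19


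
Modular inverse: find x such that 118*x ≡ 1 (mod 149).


Use the extended Euclidean algorithm on (149, 118); each row r = 149*s + 118*t:
r=149, s=1, t=0
r=118, s=0, t=1
q=1: r=31, s=1, t=-1   [149*(1) + 118*(-1) = 31]
q=3: r=25, s=-3, t=4   [149*(-3) + 118*(4) = 25]
q=1: r=6, s=4, t=-5   [149*(4) + 118*(-5) = 6]
q=4: r=1, s=-19, t=24   [149*(-19) + 118*(24) = 1]
q=6: r=0, s=118, t=-149   [149*(118) + 118*(-149) = 0]
GCD = 1 with t = 24, so 118*(24) ≡ 1 (mod 149)
Inverse = 24 mod 149 = 24
Check: 118 * 24 = 2832 ≡ 1 (mod 149)

118^(-1) ≡ 24 (mod 149)


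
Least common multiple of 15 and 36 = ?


GCD(15, 36) = 3
LCM = 15*36/3 = 540/3 = 180

LCM = 180


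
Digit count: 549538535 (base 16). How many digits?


549538535 in base 16 = 20C14AE7
Number of digits = 8

8 digits (base 16)


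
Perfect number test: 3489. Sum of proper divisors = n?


Proper divisors of 3489: 1, 3, 1163
Sum = 1 + 3 + 1163 = 1167

No, 3489 is not perfect (1167 ≠ 3489)


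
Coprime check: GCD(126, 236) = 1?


Euclidean algorithm:
236 = 1 * 126 + 110
126 = 1 * 110 + 16
110 = 6 * 16 + 14
16 = 1 * 14 + 2
14 = 7 * 2 + 0
GCD(126, 236) = 2

No, not coprime (GCD = 2)


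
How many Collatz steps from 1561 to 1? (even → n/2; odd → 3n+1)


1561 → 4684 → 2342 → 1171 → 3514 → 1757 → 5272 → 2636 → 1318 → 659 → 1978 → 989 → 2968 → 1484 → 742 → 371 → 1114 → 557 → 1672 → 836 → 418 → 209 → 628 → 314 → 157 → 472 → 236 → 118 → 59 → 178 → 89 → 268 → 134 → 67 → 202 → 101 → 304 → 152 → 76 → 38 → 19 → 58 → 29 → 88 → 44 → 22 → 11 → 34 → 17 → 52 → 26 → 13 → 40 → 20 → 10 → 5 → 16 → 8 → 4 → 2 → 1
Total steps = 60

60 steps


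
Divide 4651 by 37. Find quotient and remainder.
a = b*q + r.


4651 = 37 * 125 + 26
Check: 4625 + 26 = 4651

q = 125, r = 26


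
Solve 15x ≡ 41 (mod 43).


GCD(15, 43) = 1, unique solution
a^(-1) mod 43 = 23
x = 23 * 41 mod 43 = 40

x ≡ 40 (mod 43)


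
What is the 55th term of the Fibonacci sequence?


Sequence: 1, 1, 2, 3, 5, 8, 13, 21, 34, 55, 89, 144, 233, 377, 610, 987, 1597, 2584, 4181, 6765, 10946, 17711, 28657, 46368, 75025, 121393, 196418, 317811, 514229, 832040, 1346269, 2178309, 3524578, 5702887, 9227465, 14930352, 24157817, 39088169, 63245986, 102334155, 165580141, 267914296, 433494437, 701408733, 1134903170, 1836311903, 2971215073, 4807526976, 7778742049, 12586269025, 20365011074, 32951280099, 53316291173, 86267571272, 139583862445
F(55) = 139583862445


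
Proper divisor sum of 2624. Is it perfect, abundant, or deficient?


Proper divisors: 1, 2, 4, 8, 16, 32, 41, 64, 82, 164, 328, 656, 1312
Sum = 1 + 2 + 4 + 8 + 16 + 32 + 41 + 64 + 82 + 164 + 328 + 656 + 1312 = 2710
2710 > 2624 → abundant

s(2624) = 2710 (abundant)


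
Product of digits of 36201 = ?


3 × 6 × 2 × 0 × 1 = 0


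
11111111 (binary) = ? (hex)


11111111 (base 2) = 255 (decimal)
255 (decimal) = FF (base 16)


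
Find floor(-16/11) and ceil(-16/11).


-16/11 = -1.4545
floor = -2
ceil = -1

floor = -2, ceil = -1


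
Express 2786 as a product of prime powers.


2786 / 2 = 1393
1393 / 7 = 199
199 / 199 = 1
2786 = 2 × 7 × 199


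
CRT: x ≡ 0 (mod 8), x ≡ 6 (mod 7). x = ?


M = 8*7 = 56
M1 = M/8 = 7, M2 = M/7 = 8
M1^(-1) mod 8 = 7, M2^(-1) mod 7 = 1
x = 0*7*7 + 6*8*1 = 48
48 mod 56 = 48
Check: 48 mod 8 = 0 ✓, 48 mod 7 = 6 ✓

x ≡ 48 (mod 56)
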